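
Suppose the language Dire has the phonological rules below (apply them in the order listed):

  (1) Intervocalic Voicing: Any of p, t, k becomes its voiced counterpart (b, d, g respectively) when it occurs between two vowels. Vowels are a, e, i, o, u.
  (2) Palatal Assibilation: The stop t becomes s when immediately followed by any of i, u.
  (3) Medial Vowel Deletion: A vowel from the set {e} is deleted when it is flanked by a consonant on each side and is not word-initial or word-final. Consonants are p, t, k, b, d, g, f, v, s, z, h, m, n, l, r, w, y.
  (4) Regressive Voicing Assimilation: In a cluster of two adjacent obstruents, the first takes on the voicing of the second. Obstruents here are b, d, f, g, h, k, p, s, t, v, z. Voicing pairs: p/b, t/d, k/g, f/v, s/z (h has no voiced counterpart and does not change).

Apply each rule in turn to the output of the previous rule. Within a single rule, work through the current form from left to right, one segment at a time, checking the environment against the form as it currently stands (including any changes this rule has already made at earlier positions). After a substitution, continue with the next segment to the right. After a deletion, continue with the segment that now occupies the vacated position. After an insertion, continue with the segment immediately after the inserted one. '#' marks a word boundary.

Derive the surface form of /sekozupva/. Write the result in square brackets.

[zgozubva]

(1) Intervocalic Voicing: [sekozupva] → [segozupva]
(2) Palatal Assibilation: no change — [segozupva]
(3) Medial Vowel Deletion: [segozupva] → [sgozupva]
(4) Regressive Voicing Assimilation: [sgozupva] → [zgozubva]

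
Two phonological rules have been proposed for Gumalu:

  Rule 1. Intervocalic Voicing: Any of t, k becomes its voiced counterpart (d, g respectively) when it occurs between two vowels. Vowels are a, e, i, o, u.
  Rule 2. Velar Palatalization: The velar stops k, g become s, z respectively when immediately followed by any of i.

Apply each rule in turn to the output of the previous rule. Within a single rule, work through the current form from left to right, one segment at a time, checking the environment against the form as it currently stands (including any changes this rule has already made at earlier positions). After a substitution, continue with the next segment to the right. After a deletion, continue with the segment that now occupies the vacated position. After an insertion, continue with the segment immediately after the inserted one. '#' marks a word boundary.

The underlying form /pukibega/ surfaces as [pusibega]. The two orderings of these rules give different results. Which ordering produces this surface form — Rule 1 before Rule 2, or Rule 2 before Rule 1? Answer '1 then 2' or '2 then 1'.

Order 1 then 2:
  1 Intervocalic Voicing: [pukibega] → [pugibega]
  2 Velar Palatalization: [pugibega] → [puzibega]
  result: [puzibega]
Order 2 then 1:
  2 Velar Palatalization: [pukibega] → [pusibega]
  1 Intervocalic Voicing: no change — [pusibega]
  result: [pusibega]

2 then 1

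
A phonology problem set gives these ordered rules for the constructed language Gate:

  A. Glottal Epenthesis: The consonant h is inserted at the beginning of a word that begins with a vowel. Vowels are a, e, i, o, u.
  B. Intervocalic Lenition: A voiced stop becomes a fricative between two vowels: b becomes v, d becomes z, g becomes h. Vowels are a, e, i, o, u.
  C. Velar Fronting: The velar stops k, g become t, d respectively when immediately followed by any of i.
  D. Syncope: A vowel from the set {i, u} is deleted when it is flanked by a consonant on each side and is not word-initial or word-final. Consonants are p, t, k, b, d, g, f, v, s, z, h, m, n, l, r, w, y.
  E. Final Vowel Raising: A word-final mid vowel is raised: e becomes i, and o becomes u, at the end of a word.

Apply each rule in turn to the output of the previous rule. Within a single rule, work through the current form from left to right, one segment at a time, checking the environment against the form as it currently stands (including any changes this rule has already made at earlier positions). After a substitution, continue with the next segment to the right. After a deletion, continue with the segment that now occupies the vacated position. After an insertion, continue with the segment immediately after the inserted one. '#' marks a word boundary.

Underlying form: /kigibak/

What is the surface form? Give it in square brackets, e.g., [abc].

A Glottal Epenthesis: no change — [kigibak]
B Intervocalic Lenition: [kigibak] → [kihivak]
C Velar Fronting: [kihivak] → [tihivak]
D Syncope: [tihivak] → [thvak]
E Final Vowel Raising: no change — [thvak]

[thvak]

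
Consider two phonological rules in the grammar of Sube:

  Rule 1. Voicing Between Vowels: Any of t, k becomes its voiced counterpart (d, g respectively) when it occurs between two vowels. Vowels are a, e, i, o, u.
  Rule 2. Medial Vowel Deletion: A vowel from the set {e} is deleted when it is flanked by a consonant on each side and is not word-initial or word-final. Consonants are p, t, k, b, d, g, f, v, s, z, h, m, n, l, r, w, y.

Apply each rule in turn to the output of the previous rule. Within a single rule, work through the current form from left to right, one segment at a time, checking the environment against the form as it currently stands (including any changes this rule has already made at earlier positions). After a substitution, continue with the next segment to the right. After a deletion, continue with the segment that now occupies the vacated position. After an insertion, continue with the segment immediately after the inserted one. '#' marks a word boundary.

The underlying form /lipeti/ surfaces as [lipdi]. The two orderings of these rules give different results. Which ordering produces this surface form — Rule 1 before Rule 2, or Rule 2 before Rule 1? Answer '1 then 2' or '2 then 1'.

Order 1 then 2:
  1 Voicing Between Vowels: [lipeti] → [lipedi]
  2 Medial Vowel Deletion: [lipedi] → [lipdi]
  result: [lipdi]
Order 2 then 1:
  2 Medial Vowel Deletion: [lipeti] → [lipti]
  1 Voicing Between Vowels: no change — [lipti]
  result: [lipti]

1 then 2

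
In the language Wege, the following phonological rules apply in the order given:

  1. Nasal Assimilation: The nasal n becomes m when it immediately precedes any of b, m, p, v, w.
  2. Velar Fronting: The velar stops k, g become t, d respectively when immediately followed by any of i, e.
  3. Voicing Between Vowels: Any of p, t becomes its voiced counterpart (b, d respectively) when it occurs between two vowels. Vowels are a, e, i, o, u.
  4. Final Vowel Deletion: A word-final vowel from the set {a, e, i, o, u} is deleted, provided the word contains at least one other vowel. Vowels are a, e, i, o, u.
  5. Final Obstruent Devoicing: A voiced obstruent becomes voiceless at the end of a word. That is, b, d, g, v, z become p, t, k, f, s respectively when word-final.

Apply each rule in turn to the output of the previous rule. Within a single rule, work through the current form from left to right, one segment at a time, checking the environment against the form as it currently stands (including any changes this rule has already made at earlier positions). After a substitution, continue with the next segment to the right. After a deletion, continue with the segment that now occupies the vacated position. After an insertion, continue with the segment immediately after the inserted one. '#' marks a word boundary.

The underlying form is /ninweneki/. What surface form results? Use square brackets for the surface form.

1 Nasal Assimilation: [ninweneki] → [nimweneki]
2 Velar Fronting: [nimweneki] → [nimweneti]
3 Voicing Between Vowels: [nimweneti] → [nimwenedi]
4 Final Vowel Deletion: [nimwenedi] → [nimwened]
5 Final Obstruent Devoicing: [nimwened] → [nimwenet]

[nimwenet]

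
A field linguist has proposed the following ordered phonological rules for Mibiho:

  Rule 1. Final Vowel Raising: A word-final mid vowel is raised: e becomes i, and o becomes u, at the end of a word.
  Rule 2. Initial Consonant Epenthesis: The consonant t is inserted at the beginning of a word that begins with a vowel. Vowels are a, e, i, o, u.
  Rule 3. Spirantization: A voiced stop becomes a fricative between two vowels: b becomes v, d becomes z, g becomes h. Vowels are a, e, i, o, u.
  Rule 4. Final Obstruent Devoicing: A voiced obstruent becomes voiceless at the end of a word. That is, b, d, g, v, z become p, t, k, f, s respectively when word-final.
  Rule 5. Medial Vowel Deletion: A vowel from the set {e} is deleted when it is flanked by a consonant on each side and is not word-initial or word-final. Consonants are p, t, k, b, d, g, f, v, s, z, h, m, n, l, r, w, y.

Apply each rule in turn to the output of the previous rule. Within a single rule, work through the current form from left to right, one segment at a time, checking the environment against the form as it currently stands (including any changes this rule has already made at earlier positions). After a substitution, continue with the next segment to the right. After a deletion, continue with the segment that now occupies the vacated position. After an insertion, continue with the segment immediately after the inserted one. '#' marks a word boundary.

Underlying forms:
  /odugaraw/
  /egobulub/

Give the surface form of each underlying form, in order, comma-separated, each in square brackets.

/odugaraw/:
  Rule 1 Final Vowel Raising: no change — [odugaraw]
  Rule 2 Initial Consonant Epenthesis: [odugaraw] → [todugaraw]
  Rule 3 Spirantization: [todugaraw] → [tozuharaw]
  Rule 4 Final Obstruent Devoicing: no change — [tozuharaw]
  Rule 5 Medial Vowel Deletion: no change — [tozuharaw]
/egobulub/:
  Rule 1 Final Vowel Raising: no change — [egobulub]
  Rule 2 Initial Consonant Epenthesis: [egobulub] → [tegobulub]
  Rule 3 Spirantization: [tegobulub] → [tehovulub]
  Rule 4 Final Obstruent Devoicing: [tehovulub] → [tehovulup]
  Rule 5 Medial Vowel Deletion: [tehovulup] → [thovulup]

[tozuharaw], [thovulup]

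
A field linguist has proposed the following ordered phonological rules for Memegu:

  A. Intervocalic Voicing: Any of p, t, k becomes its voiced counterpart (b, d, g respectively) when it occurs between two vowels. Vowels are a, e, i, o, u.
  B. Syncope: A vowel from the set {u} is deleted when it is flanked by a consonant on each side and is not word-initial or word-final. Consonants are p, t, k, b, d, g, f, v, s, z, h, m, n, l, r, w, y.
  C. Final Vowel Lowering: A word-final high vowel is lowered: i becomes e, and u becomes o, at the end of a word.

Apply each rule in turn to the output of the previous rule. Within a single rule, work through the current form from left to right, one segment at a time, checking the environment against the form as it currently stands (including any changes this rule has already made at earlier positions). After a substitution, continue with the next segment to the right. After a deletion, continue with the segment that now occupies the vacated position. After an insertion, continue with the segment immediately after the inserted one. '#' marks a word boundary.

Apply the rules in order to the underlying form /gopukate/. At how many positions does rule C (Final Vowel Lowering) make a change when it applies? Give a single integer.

0

A Intervocalic Voicing: [gopukate] → [gobugade]
B Syncope: [gobugade] → [gobgade]
C Final Vowel Lowering: no change — [gobgade]
Rule C changed 0 position(s).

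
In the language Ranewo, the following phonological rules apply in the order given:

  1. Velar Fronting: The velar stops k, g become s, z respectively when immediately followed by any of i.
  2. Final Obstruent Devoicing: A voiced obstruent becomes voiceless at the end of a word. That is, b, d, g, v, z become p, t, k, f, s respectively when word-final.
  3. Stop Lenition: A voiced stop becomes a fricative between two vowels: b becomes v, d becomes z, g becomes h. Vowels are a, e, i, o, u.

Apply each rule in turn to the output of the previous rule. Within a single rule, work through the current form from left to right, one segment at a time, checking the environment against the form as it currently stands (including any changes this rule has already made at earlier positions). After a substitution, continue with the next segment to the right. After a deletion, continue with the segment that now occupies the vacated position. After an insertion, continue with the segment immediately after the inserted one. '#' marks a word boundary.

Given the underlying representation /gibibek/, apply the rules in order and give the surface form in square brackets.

1 Velar Fronting: [gibibek] → [zibibek]
2 Final Obstruent Devoicing: no change — [zibibek]
3 Stop Lenition: [zibibek] → [zivivek]

[zivivek]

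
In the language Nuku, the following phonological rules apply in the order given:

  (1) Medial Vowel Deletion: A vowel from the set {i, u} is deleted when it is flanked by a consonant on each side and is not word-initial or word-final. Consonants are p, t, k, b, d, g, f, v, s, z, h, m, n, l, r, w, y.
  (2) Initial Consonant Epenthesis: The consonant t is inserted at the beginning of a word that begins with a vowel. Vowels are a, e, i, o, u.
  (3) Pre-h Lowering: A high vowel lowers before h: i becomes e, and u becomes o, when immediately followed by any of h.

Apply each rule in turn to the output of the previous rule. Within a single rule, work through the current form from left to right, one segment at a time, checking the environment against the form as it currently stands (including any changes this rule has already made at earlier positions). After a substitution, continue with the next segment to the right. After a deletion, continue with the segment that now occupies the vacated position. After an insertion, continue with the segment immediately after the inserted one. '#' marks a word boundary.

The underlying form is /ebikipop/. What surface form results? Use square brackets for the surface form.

(1) Medial Vowel Deletion: [ebikipop] → [ebkpop]
(2) Initial Consonant Epenthesis: [ebkpop] → [tebkpop]
(3) Pre-h Lowering: no change — [tebkpop]

[tebkpop]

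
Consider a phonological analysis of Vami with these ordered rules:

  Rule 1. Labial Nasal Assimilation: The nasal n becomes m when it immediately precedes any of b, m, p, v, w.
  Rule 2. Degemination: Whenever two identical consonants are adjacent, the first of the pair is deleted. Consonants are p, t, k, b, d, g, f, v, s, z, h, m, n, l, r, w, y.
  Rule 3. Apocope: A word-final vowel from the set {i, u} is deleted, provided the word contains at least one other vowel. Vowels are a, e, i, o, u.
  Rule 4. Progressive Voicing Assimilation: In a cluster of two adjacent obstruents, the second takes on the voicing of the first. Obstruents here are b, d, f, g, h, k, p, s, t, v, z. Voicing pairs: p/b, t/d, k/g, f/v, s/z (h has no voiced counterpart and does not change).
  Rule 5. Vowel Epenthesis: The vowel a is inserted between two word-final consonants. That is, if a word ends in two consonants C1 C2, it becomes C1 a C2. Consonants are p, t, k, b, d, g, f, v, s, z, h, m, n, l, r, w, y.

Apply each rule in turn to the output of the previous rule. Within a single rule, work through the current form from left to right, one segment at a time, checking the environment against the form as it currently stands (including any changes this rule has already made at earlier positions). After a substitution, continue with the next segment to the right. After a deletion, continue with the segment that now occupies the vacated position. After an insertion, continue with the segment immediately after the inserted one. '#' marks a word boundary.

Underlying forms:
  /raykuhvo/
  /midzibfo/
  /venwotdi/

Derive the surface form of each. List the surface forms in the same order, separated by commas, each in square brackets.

/raykuhvo/:
  Rule 1 Labial Nasal Assimilation: no change — [raykuhvo]
  Rule 2 Degemination: no change — [raykuhvo]
  Rule 3 Apocope: no change — [raykuhvo]
  Rule 4 Progressive Voicing Assimilation: [raykuhvo] → [raykuhfo]
  Rule 5 Vowel Epenthesis: no change — [raykuhfo]
/midzibfo/:
  Rule 1 Labial Nasal Assimilation: no change — [midzibfo]
  Rule 2 Degemination: no change — [midzibfo]
  Rule 3 Apocope: no change — [midzibfo]
  Rule 4 Progressive Voicing Assimilation: [midzibfo] → [midzibvo]
  Rule 5 Vowel Epenthesis: no change — [midzibvo]
/venwotdi/:
  Rule 1 Labial Nasal Assimilation: [venwotdi] → [vemwotdi]
  Rule 2 Degemination: no change — [vemwotdi]
  Rule 3 Apocope: [vemwotdi] → [vemwotd]
  Rule 4 Progressive Voicing Assimilation: [vemwotd] → [vemwott]
  Rule 5 Vowel Epenthesis: [vemwott] → [vemwotat]

[raykuhfo], [midzibvo], [vemwotat]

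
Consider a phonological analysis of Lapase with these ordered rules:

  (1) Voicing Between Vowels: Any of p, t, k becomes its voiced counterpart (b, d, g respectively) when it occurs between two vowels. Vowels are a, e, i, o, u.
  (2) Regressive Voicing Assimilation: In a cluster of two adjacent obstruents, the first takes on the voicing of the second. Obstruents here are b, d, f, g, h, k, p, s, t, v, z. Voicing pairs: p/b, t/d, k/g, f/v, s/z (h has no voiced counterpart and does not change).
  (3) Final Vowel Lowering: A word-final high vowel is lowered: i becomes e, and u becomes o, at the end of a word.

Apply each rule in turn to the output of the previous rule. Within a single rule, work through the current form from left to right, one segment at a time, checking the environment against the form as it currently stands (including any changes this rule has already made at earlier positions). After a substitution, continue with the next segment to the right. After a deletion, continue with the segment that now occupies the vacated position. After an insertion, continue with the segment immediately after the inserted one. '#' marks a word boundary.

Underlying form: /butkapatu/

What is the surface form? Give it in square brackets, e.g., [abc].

[butkabado]

(1) Voicing Between Vowels: [butkapatu] → [butkabadu]
(2) Regressive Voicing Assimilation: no change — [butkabadu]
(3) Final Vowel Lowering: [butkabadu] → [butkabado]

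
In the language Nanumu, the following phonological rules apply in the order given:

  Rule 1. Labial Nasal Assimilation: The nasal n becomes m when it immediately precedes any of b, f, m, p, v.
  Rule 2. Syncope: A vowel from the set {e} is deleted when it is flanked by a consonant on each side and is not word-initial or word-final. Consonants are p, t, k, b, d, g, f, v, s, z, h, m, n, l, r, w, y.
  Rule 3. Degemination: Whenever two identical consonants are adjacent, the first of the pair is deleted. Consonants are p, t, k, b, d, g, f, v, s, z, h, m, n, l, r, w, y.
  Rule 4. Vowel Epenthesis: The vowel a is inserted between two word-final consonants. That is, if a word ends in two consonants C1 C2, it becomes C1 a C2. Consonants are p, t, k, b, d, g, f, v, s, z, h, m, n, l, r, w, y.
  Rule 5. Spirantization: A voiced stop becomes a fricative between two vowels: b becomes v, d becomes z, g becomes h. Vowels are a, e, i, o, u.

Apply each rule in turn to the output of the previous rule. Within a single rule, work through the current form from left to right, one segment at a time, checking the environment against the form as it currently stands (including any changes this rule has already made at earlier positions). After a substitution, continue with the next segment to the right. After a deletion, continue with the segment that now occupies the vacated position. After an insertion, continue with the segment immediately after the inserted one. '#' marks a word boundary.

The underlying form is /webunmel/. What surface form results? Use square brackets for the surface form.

Rule 1 Labial Nasal Assimilation: [webunmel] → [webummel]
Rule 2 Syncope: [webummel] → [wbumml]
Rule 3 Degemination: [wbumml] → [wbuml]
Rule 4 Vowel Epenthesis: [wbuml] → [wbumal]
Rule 5 Spirantization: no change — [wbumal]

[wbumal]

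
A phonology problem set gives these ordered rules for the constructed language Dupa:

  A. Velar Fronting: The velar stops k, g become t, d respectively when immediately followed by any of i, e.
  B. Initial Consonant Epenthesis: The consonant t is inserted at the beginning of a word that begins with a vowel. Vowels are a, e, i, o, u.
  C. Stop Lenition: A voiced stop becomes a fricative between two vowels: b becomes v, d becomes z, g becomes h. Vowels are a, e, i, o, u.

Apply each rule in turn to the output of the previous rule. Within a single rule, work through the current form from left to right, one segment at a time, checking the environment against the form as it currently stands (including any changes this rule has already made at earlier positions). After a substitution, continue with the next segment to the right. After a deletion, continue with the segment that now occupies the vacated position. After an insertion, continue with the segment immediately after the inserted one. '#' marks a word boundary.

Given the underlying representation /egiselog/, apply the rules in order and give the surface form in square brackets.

[teziselog]

A Velar Fronting: [egiselog] → [ediselog]
B Initial Consonant Epenthesis: [ediselog] → [tediselog]
C Stop Lenition: [tediselog] → [teziselog]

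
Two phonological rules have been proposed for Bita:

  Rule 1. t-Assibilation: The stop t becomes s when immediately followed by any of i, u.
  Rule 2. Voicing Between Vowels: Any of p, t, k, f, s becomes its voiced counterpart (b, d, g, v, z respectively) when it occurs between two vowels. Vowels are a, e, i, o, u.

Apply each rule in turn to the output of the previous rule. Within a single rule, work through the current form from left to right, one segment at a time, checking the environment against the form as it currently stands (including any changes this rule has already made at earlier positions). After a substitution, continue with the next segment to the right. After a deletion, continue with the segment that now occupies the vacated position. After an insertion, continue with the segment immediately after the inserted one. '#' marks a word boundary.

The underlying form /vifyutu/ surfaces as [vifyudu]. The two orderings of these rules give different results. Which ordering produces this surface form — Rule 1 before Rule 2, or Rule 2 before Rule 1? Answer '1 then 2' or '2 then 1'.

Order 1 then 2:
  1 t-Assibilation: [vifyutu] → [vifyusu]
  2 Voicing Between Vowels: [vifyusu] → [vifyuzu]
  result: [vifyuzu]
Order 2 then 1:
  2 Voicing Between Vowels: [vifyutu] → [vifyudu]
  1 t-Assibilation: no change — [vifyudu]
  result: [vifyudu]

2 then 1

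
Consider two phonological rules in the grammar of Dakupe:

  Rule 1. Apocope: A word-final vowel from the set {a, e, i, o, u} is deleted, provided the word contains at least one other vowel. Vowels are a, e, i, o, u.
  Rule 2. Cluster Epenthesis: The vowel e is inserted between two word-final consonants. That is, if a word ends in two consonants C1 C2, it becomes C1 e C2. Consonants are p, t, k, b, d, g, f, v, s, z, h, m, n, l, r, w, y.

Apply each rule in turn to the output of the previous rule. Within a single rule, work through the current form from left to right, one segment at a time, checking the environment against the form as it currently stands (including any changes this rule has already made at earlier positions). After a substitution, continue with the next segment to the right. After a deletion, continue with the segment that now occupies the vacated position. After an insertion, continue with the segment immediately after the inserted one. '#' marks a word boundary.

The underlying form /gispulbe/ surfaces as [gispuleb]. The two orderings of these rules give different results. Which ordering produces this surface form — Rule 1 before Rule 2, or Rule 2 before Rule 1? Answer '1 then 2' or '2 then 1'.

Order 1 then 2:
  1 Apocope: [gispulbe] → [gispulb]
  2 Cluster Epenthesis: [gispulb] → [gispuleb]
  result: [gispuleb]
Order 2 then 1:
  2 Cluster Epenthesis: no change — [gispulbe]
  1 Apocope: [gispulbe] → [gispulb]
  result: [gispulb]

1 then 2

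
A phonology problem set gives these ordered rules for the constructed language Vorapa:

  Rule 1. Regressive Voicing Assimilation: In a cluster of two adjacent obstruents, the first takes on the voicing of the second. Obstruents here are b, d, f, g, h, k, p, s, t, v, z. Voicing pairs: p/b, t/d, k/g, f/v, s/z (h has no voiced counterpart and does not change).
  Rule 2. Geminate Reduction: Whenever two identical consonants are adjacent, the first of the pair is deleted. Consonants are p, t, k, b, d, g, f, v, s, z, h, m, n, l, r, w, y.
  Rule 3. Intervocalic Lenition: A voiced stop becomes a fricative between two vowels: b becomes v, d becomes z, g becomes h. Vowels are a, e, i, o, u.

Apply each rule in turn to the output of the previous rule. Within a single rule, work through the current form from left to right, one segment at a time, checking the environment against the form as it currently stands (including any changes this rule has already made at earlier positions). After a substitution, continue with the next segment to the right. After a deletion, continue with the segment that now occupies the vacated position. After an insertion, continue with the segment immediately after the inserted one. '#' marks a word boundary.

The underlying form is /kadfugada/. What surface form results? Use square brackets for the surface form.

[katfuhaza]

Rule 1 Regressive Voicing Assimilation: [kadfugada] → [katfugada]
Rule 2 Geminate Reduction: no change — [katfugada]
Rule 3 Intervocalic Lenition: [katfugada] → [katfuhaza]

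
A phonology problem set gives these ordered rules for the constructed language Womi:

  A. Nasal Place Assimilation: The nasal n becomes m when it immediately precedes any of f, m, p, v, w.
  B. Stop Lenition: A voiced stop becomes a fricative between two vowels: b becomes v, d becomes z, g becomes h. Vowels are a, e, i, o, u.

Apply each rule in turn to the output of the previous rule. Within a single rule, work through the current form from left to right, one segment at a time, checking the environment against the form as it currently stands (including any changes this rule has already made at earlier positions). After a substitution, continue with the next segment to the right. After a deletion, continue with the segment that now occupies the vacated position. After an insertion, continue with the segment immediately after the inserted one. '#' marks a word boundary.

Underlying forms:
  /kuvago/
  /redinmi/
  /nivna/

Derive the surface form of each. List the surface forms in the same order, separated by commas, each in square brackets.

[kuvaho], [rezimmi], [nivna]

/kuvago/:
  A Nasal Place Assimilation: no change — [kuvago]
  B Stop Lenition: [kuvago] → [kuvaho]
/redinmi/:
  A Nasal Place Assimilation: [redinmi] → [redimmi]
  B Stop Lenition: [redimmi] → [rezimmi]
/nivna/:
  A Nasal Place Assimilation: no change — [nivna]
  B Stop Lenition: no change — [nivna]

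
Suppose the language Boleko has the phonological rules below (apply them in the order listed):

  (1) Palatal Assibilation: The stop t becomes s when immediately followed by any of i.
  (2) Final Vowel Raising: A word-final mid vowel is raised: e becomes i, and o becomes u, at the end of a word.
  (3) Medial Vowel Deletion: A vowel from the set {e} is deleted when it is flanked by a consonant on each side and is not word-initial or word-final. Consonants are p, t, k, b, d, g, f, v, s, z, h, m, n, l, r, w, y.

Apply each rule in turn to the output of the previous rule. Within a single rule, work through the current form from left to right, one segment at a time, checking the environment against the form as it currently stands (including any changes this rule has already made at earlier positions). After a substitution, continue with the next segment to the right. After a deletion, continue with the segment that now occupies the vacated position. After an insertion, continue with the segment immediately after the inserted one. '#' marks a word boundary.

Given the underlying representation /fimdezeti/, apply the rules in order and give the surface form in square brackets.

(1) Palatal Assibilation: [fimdezeti] → [fimdezesi]
(2) Final Vowel Raising: no change — [fimdezesi]
(3) Medial Vowel Deletion: [fimdezesi] → [fimdzsi]

[fimdzsi]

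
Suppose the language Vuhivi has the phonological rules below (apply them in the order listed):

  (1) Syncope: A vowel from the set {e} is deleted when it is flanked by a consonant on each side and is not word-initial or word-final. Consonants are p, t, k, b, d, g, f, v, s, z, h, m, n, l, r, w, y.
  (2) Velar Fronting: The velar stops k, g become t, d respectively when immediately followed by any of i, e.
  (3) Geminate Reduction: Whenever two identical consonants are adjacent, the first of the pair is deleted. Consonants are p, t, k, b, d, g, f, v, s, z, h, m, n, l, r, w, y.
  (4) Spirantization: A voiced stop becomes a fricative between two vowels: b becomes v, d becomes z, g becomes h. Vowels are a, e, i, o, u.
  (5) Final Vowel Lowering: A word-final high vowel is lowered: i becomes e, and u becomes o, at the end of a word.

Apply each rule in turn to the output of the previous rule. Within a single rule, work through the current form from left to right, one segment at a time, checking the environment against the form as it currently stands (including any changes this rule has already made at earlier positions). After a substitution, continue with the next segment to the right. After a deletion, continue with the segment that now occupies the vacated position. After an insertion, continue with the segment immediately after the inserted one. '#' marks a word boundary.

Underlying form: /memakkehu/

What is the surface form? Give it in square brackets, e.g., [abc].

(1) Syncope: [memakkehu] → [mmakkhu]
(2) Velar Fronting: no change — [mmakkhu]
(3) Geminate Reduction: [mmakkhu] → [makhu]
(4) Spirantization: no change — [makhu]
(5) Final Vowel Lowering: [makhu] → [makho]

[makho]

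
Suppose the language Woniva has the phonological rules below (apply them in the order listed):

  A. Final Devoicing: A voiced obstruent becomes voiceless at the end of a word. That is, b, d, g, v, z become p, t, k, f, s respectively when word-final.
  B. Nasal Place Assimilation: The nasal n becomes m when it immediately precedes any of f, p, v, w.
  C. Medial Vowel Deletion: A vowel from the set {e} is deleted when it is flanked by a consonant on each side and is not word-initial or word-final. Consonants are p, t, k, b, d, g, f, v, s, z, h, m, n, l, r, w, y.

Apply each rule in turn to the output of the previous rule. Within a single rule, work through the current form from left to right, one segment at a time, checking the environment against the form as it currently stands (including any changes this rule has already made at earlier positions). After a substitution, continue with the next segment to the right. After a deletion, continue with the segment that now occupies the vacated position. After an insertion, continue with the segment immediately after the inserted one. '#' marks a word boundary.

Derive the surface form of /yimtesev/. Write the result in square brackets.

[yimtsf]

A Final Devoicing: [yimtesev] → [yimtesef]
B Nasal Place Assimilation: no change — [yimtesef]
C Medial Vowel Deletion: [yimtesef] → [yimtsf]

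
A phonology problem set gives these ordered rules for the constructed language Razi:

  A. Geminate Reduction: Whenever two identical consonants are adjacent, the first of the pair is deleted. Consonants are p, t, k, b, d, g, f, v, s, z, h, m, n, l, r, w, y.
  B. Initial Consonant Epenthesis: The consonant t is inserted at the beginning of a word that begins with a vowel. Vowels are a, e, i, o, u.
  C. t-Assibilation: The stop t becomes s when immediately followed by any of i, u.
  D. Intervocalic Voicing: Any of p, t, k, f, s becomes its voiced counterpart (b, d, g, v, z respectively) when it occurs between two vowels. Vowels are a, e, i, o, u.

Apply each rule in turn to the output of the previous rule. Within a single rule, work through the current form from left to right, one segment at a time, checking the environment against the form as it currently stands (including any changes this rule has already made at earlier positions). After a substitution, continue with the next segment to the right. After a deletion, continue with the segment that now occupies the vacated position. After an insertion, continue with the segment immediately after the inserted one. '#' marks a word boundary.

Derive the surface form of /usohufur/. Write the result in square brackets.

[suzohuvur]

A Geminate Reduction: no change — [usohufur]
B Initial Consonant Epenthesis: [usohufur] → [tusohufur]
C t-Assibilation: [tusohufur] → [susohufur]
D Intervocalic Voicing: [susohufur] → [suzohuvur]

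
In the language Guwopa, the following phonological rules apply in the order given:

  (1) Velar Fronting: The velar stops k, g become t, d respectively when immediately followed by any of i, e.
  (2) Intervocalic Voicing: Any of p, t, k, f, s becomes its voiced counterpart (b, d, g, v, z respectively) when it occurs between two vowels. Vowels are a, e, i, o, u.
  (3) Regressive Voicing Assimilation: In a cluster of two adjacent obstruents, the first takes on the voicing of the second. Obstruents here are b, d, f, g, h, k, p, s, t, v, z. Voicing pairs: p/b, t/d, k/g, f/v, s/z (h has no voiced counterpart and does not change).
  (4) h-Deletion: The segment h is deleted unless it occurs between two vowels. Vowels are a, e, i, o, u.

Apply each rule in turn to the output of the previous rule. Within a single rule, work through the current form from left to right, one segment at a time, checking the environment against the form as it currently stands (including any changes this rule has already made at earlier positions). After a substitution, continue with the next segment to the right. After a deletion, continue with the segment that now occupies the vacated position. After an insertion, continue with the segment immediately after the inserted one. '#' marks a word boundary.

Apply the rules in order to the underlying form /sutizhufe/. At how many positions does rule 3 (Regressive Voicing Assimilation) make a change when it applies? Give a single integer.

(1) Velar Fronting: no change — [sutizhufe]
(2) Intervocalic Voicing: [sutizhufe] → [sudizhuve]
(3) Regressive Voicing Assimilation: [sudizhuve] → [sudishuve]
(4) h-Deletion: [sudishuve] → [sudisuve]
Rule 3 changed 1 position(s).

1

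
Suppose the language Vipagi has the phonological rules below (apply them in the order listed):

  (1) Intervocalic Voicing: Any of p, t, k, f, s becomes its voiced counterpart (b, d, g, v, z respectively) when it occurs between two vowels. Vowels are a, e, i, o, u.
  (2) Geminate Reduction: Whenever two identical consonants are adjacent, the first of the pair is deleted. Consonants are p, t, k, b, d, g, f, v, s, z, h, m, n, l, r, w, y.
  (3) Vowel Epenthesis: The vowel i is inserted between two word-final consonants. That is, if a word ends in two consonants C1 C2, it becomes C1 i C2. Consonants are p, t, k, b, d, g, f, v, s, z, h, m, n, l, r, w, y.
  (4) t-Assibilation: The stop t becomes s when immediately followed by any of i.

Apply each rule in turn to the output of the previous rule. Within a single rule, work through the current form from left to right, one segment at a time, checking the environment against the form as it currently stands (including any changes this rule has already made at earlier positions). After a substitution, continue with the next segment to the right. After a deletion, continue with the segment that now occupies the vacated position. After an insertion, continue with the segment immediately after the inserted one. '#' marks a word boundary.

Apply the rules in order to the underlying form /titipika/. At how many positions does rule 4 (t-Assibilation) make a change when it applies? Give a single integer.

(1) Intervocalic Voicing: [titipika] → [tidibiga]
(2) Geminate Reduction: no change — [tidibiga]
(3) Vowel Epenthesis: no change — [tidibiga]
(4) t-Assibilation: [tidibiga] → [sidibiga]
Rule 4 changed 1 position(s).

1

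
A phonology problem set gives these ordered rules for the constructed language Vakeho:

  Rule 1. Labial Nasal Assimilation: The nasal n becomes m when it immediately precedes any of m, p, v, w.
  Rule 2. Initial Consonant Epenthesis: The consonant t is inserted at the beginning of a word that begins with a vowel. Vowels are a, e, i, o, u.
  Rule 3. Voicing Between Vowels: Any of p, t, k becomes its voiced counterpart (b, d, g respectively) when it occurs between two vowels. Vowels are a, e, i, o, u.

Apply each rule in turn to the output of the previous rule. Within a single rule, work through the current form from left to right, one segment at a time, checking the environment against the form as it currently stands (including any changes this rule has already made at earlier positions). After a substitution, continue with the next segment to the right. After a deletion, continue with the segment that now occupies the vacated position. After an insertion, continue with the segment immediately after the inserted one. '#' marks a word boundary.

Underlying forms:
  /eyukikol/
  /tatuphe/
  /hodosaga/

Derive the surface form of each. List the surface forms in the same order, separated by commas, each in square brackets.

[teyugigol], [taduphe], [hodosaga]

/eyukikol/:
  Rule 1 Labial Nasal Assimilation: no change — [eyukikol]
  Rule 2 Initial Consonant Epenthesis: [eyukikol] → [teyukikol]
  Rule 3 Voicing Between Vowels: [teyukikol] → [teyugigol]
/tatuphe/:
  Rule 1 Labial Nasal Assimilation: no change — [tatuphe]
  Rule 2 Initial Consonant Epenthesis: no change — [tatuphe]
  Rule 3 Voicing Between Vowels: [tatuphe] → [taduphe]
/hodosaga/:
  Rule 1 Labial Nasal Assimilation: no change — [hodosaga]
  Rule 2 Initial Consonant Epenthesis: no change — [hodosaga]
  Rule 3 Voicing Between Vowels: no change — [hodosaga]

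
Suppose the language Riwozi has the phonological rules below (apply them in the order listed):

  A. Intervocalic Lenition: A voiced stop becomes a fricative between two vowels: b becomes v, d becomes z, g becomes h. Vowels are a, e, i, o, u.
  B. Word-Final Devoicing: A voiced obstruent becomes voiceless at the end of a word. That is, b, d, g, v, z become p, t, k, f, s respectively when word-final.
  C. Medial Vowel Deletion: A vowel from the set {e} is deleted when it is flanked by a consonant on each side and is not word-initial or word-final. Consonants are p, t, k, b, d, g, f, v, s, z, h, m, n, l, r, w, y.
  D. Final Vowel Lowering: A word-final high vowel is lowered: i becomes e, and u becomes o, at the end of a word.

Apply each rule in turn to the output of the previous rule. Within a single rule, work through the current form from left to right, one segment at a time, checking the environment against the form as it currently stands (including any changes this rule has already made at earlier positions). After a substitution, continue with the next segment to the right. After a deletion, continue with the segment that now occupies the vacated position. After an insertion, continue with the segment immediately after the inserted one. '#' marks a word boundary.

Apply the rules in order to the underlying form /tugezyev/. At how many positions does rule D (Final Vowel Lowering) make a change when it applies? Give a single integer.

A Intervocalic Lenition: [tugezyev] → [tuhezyev]
B Word-Final Devoicing: [tuhezyev] → [tuhezyef]
C Medial Vowel Deletion: [tuhezyef] → [tuhzyf]
D Final Vowel Lowering: no change — [tuhzyf]
Rule D changed 0 position(s).

0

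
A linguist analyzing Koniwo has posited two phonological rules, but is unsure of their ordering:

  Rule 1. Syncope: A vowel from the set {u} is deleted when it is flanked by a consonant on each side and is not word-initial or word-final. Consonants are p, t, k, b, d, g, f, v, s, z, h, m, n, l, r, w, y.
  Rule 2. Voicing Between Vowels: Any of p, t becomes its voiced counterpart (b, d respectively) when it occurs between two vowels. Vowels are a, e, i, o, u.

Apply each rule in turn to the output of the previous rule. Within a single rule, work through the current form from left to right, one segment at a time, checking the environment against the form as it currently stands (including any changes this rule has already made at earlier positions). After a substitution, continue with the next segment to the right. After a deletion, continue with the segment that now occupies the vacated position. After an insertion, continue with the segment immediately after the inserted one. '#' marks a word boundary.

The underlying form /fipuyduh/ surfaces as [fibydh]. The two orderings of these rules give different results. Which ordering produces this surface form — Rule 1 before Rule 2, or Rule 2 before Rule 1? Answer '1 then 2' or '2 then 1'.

Order 1 then 2:
  1 Syncope: [fipuyduh] → [fipydh]
  2 Voicing Between Vowels: no change — [fipydh]
  result: [fipydh]
Order 2 then 1:
  2 Voicing Between Vowels: [fipuyduh] → [fibuyduh]
  1 Syncope: [fibuyduh] → [fibydh]
  result: [fibydh]

2 then 1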